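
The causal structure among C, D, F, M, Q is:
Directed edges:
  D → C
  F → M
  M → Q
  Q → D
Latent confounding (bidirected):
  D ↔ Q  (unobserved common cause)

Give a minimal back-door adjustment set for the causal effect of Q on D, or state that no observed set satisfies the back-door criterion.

Q→D: no observed back-door set.

desc(Q)\{Q}={C,D}; candidates ⊆ {F,M}.
Q↔D: latent back-door arc(s) into Q.
size 0: {}; under {} Q still reaches {C,D,F,M} ∋ D.
size 1: {F}, {M}; under {F} Q still reaches {C,D,M} ∋ D.
size 2: {F,M}; under {F,M} Q still reaches {C,D} ∋ D.
Q↔D cannot be blocked by any observed set — no back-door set.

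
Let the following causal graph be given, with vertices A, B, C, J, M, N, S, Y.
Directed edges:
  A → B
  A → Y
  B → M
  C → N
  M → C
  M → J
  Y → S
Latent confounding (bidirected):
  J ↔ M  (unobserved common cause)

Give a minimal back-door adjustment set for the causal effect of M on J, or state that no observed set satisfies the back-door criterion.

desc(M)\{M}={C,J,N}; candidates ⊆ {A,B,S,Y}.
M↔J: latent back-door arc(s) into M.
size 0: {}; under {} M still reaches {A,B,J,S,Y} ∋ J.
size 1: {A}, {B}, {S} …(+1); under {A} M still reaches {B,J} ∋ J.
size 2: {A,B}, {A,S}, {A,Y} …(+3); under {A,B} M still reaches {J} ∋ J.
M↔J cannot be blocked by any observed set — no back-door set.

M→J: no observed back-door set.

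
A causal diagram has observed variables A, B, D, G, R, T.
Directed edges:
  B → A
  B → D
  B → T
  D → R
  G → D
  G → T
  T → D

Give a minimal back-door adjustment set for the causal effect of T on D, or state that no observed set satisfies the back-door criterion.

desc(T)\{T}={D,R}; candidates ⊆ {A,B,G}.
size 0: {}; under {} T still reaches {A,B,D,G,R} ∋ D.
size 1: {A}, {B}, {G}; under {A} T still reaches {B,D,G,R} ∋ D.
{B,G}: T⊥D given {B,G} in G with T→· removed — back-door holds.

T→D: minimal back-door set {B, G}.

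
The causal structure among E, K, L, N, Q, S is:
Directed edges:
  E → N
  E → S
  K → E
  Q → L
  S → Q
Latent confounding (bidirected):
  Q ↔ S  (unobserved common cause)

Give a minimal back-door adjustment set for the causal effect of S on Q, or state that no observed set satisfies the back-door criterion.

S→Q: no observed back-door set.

desc(S)\{S}={L,Q}; candidates ⊆ {E,K,N}.
S↔Q: latent back-door arc(s) into S.
size 0: {}; under {} S still reaches {E,K,L,N,Q} ∋ Q.
size 1: {E}, {K}, {N}; under {E} S still reaches {L,Q} ∋ Q.
size 2: {E,K}, {E,N}, {K,N}; under {E,K} S still reaches {L,Q} ∋ Q.
S↔Q cannot be blocked by any observed set — no back-door set.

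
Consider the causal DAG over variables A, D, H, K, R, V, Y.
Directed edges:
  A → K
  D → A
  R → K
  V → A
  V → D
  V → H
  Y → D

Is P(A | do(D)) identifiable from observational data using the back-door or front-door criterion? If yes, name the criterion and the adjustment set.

P(A|do(D)): backdoor, adjust for {V}.

desc(D)\{D}={A,K}; candidates ⊆ {H,R,V,Y}.
size 0: {}; under {} D still reaches {A,H,K,V,Y} ∋ A.
{V}: D⊥A given {V} in G with D→· removed — back-door holds.
P(A|do(D)) = Σ_{V} P(A|D,V)·P(V).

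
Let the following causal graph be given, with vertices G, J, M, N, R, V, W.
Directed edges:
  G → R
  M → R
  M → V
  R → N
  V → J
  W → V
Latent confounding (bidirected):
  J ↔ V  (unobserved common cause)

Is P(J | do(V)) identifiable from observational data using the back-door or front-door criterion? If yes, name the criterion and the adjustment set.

desc(V)\{V}={J}; candidates ⊆ {G,M,N,R,W}.
V↔J: latent back-door arc(s) into V.
size 0: {}; under {} V still reaches {J,M,N,R,W} ∋ J.
size 1: {G}, {M}, {N} …(+2); under {G} V still reaches {J,M,N,R,W} ∋ J.
size 2: {G,M}, {G,N}, {G,R} …(+7); under {G,M} V still reaches {J,W} ∋ J.
V↔J cannot be blocked by any observed set — no back-door set.
No mediator lies on a directed V→…→J path.
Neither criterion identifies P(J|do(V)) in this graph.

P(J|do(V)): not identifiable (no BD/FD set).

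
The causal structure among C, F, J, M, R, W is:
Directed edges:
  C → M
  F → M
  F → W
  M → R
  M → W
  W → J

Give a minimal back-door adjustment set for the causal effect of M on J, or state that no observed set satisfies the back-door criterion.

desc(M)\{M}={J,R,W}; candidates ⊆ {C,F}.
size 0: {}; under {} M still reaches {C,F,J,W} ∋ J.
{F}: M⊥J given {F} in G with M→· removed — back-door holds.

M→J: minimal back-door set {F}.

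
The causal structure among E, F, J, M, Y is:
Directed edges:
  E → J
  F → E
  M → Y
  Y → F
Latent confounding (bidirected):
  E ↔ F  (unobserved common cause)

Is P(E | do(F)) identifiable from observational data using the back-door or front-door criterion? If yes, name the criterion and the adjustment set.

P(E|do(F)): not identifiable (no BD/FD set).

desc(F)\{F}={E,J}; candidates ⊆ {M,Y}.
F↔E: latent back-door arc(s) into F.
size 0: {}; under {} F still reaches {E,J,M,Y} ∋ E.
size 1: {M}, {Y}; under {M} F still reaches {E,J,Y} ∋ E.
size 2: {M,Y}; under {M,Y} F still reaches {E,J} ∋ E.
F↔E cannot be blocked by any observed set — no back-door set.
No mediator lies on a directed F→…→E path.
Neither criterion identifies P(E|do(F)) in this graph.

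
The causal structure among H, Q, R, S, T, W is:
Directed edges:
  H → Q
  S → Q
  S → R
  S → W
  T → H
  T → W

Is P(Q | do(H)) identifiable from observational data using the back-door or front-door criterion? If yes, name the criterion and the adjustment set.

desc(H)\{H}={Q}; candidates ⊆ {R,S,T,W}.
∅: H⊥Q given ∅ in G with H→· removed — back-door holds.
P(Q|do(H)) = P(Q|H) — no adjustment needed.

P(Q|do(H)): backdoor, adjust for ∅.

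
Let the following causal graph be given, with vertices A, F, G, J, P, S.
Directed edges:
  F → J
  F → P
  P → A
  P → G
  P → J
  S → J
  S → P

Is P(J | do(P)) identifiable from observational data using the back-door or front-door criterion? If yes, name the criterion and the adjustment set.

desc(P)\{P}={A,G,J}; candidates ⊆ {F,S}.
size 0: {}; under {} P still reaches {F,J,S} ∋ J.
size 1: {F}, {S}; under {F} P still reaches {J,S} ∋ J.
{F,S}: P⊥J given {F,S} in G with P→· removed — back-door holds.
P(J|do(P)) = Σ_{F,S} P(J|P,F,S)·P(F,S).

P(J|do(P)): backdoor, adjust for {F, S}.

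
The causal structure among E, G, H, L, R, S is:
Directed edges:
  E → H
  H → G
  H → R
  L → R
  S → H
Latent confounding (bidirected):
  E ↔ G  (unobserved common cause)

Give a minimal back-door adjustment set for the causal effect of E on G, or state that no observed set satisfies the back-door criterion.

desc(E)\{E}={G,H,R}; candidates ⊆ {L,S}.
E↔G: latent back-door arc(s) into E.
size 0: {}; under {} E still reaches {G} ∋ G.
size 1: {L}, {S}; under {L} E still reaches {G} ∋ G.
size 2: {L,S}; under {L,S} E still reaches {G} ∋ G.
E↔G cannot be blocked by any observed set — no back-door set.

E→G: no observed back-door set.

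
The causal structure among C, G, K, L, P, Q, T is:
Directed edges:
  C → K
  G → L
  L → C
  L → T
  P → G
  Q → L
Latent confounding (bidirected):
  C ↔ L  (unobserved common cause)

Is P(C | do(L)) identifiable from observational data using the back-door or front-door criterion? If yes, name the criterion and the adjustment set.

P(C|do(L)): not identifiable (no BD/FD set).

desc(L)\{L}={C,K,T}; candidates ⊆ {G,P,Q}.
L↔C: latent back-door arc(s) into L.
size 0: {}; under {} L still reaches {C,G,K,P,Q} ∋ C.
size 1: {G}, {P}, {Q}; under {G} L still reaches {C,K,Q} ∋ C.
size 2: {G,P}, {G,Q}, {P,Q}; under {G,P} L still reaches {C,K,Q} ∋ C.
L↔C cannot be blocked by any observed set — no back-door set.
No mediator lies on a directed L→…→C path.
Neither criterion identifies P(C|do(L)) in this graph.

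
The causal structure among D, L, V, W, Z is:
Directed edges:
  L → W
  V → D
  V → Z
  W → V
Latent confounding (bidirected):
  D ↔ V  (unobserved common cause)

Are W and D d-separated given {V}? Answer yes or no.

No — W and D are d-connected given {V}.

Bayes-Ball from W | {V} reaches {D,L}.
D ∈ reach(W|{V}) ⇒ W ⊥̸ D | {V}.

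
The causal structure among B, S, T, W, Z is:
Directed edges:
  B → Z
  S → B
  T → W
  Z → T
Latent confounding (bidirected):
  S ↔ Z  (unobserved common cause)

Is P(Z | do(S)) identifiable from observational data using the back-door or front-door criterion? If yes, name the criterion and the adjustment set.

desc(S)\{S}={B,T,W,Z}; candidates ⊆ {—}.
S↔Z: latent back-door arc(s) into S.
size 0: {}; under {} S still reaches {T,W,Z} ∋ Z.
S↔Z cannot be blocked by any observed set — no back-door set.
{B}: (i) intercepts every directed S→Z path; (ii) no back-door S→{B}; (iii) {S} blocks every back-door {B}→Z. Front-door holds.
P(Z|do(S)) = Σ_{B} P(B|S) Σ_{S'} P(Z|B,S')P(S').

P(Z|do(S)): frontdoor, adjust for {B}.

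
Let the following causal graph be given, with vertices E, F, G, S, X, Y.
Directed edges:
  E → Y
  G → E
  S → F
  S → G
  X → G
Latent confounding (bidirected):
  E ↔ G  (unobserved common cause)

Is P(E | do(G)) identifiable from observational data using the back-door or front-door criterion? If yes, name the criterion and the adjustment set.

desc(G)\{G}={E,Y}; candidates ⊆ {F,S,X}.
G↔E: latent back-door arc(s) into G.
size 0: {}; under {} G still reaches {E,F,S,X,Y} ∋ E.
size 1: {F}, {S}, {X}; under {F} G still reaches {E,S,X,Y} ∋ E.
size 2: {F,S}, {F,X}, {S,X}; under {F,S} G still reaches {E,X,Y} ∋ E.
G↔E cannot be blocked by any observed set — no back-door set.
No mediator lies on a directed G→…→E path.
Neither criterion identifies P(E|do(G)) in this graph.

P(E|do(G)): not identifiable (no BD/FD set).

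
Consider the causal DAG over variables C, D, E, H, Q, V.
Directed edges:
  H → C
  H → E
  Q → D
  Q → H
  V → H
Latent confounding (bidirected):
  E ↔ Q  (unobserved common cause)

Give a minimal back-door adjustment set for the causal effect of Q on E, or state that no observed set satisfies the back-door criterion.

desc(Q)\{Q}={C,D,E,H}; candidates ⊆ {V}.
Q↔E: latent back-door arc(s) into Q.
size 0: {}; under {} Q still reaches {E} ∋ E.
size 1: {V}; under {V} Q still reaches {E} ∋ E.
Q↔E cannot be blocked by any observed set — no back-door set.

Q→E: no observed back-door set.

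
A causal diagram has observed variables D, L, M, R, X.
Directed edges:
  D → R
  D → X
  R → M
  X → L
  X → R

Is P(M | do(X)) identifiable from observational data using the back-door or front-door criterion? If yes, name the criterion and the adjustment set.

P(M|do(X)): backdoor, adjust for {D}.

desc(X)\{X}={L,M,R}; candidates ⊆ {D}.
size 0: {}; under {} X still reaches {D,M,R} ∋ M.
{D}: X⊥M given {D} in G with X→· removed — back-door holds.
P(M|do(X)) = Σ_{D} P(M|X,D)·P(D).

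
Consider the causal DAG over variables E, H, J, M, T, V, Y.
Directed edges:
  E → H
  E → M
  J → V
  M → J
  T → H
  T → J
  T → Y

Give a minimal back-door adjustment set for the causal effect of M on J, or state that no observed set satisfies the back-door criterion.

M→J: minimal back-door set ∅.

desc(M)\{M}={J,V}; candidates ⊆ {E,H,T,Y}.
∅: M⊥J given ∅ in G with M→· removed — back-door holds.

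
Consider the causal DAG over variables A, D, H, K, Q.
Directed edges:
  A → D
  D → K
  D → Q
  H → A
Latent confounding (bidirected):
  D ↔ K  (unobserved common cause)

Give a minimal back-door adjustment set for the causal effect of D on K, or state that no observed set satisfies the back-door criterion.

D→K: no observed back-door set.

desc(D)\{D}={K,Q}; candidates ⊆ {A,H}.
D↔K: latent back-door arc(s) into D.
size 0: {}; under {} D still reaches {A,H,K} ∋ K.
size 1: {A}, {H}; under {A} D still reaches {K} ∋ K.
size 2: {A,H}; under {A,H} D still reaches {K} ∋ K.
D↔K cannot be blocked by any observed set — no back-door set.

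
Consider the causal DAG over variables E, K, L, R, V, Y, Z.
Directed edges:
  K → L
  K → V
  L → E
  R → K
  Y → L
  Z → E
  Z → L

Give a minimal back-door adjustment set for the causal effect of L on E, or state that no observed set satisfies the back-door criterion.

L→E: minimal back-door set {Z}.

desc(L)\{L}={E}; candidates ⊆ {K,R,V,Y,Z}.
size 0: {}; under {} L still reaches {E,K,R,V,Y,Z} ∋ E.
{Z}: L⊥E given {Z} in G with L→· removed — back-door holds.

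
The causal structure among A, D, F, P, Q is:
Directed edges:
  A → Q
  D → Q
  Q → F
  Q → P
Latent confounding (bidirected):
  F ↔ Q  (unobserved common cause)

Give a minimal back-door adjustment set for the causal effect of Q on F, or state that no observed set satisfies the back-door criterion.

Q→F: no observed back-door set.

desc(Q)\{Q}={F,P}; candidates ⊆ {A,D}.
Q↔F: latent back-door arc(s) into Q.
size 0: {}; under {} Q still reaches {A,D,F} ∋ F.
size 1: {A}, {D}; under {A} Q still reaches {D,F} ∋ F.
size 2: {A,D}; under {A,D} Q still reaches {F} ∋ F.
Q↔F cannot be blocked by any observed set — no back-door set.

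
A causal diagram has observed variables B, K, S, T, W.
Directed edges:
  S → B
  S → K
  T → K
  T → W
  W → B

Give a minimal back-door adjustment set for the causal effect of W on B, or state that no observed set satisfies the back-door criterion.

W→B: minimal back-door set ∅.

desc(W)\{W}={B}; candidates ⊆ {K,S,T}.
∅: W⊥B given ∅ in G with W→· removed — back-door holds.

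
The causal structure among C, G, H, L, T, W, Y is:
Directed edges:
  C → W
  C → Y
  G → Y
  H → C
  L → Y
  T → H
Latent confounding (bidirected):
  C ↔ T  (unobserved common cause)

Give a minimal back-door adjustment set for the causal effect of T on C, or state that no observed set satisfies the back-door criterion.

desc(T)\{T}={C,H,W,Y}; candidates ⊆ {G,L}.
T↔C: latent back-door arc(s) into T.
size 0: {}; under {} T still reaches {C,W,Y} ∋ C.
size 1: {G}, {L}; under {G} T still reaches {C,W,Y} ∋ C.
size 2: {G,L}; under {G,L} T still reaches {C,W,Y} ∋ C.
T↔C cannot be blocked by any observed set — no back-door set.

T→C: no observed back-door set.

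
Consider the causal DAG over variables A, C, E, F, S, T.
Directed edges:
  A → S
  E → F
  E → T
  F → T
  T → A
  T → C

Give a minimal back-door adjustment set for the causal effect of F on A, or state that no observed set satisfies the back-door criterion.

desc(F)\{F}={A,C,S,T}; candidates ⊆ {E}.
size 0: {}; under {} F still reaches {A,C,E,S,T} ∋ A.
{E}: F⊥A given {E} in G with F→· removed — back-door holds.

F→A: minimal back-door set {E}.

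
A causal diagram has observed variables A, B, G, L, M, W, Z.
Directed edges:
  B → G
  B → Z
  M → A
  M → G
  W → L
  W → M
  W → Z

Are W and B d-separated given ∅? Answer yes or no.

Bayes-Ball from W | ∅ reaches {A,G,L,M,Z}.
B ∉ reach(W|∅) ⇒ W ⊥ B | ∅.

Yes — W ⊥ B | ∅.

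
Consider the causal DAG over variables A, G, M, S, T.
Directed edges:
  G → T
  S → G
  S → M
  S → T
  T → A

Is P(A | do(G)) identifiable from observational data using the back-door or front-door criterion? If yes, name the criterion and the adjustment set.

desc(G)\{G}={A,T}; candidates ⊆ {M,S}.
size 0: {}; under {} G still reaches {A,M,S,T} ∋ A.
{S}: G⊥A given {S} in G with G→· removed — back-door holds.
P(A|do(G)) = Σ_{S} P(A|G,S)·P(S).

P(A|do(G)): backdoor, adjust for {S}.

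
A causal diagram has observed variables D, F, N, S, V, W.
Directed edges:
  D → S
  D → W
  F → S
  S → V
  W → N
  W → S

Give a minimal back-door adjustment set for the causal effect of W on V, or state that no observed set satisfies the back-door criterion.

W→V: minimal back-door set {D}.

desc(W)\{W}={N,S,V}; candidates ⊆ {D,F}.
size 0: {}; under {} W still reaches {D,S,V} ∋ V.
{D}: W⊥V given {D} in G with W→· removed — back-door holds.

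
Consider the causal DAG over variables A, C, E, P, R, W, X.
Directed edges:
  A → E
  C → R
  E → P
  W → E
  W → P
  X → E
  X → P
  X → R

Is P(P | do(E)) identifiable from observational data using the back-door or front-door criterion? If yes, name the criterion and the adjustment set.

P(P|do(E)): backdoor, adjust for {W, X}.

desc(E)\{E}={P}; candidates ⊆ {A,C,R,W,X}.
size 0: {}; under {} E still reaches {A,P,R,W,X} ∋ P.
size 1: {A}, {C}, {R} …(+2); under {A} E still reaches {P,R,W,X} ∋ P.
{W,X}: E⊥P given {W,X} in G with E→· removed — back-door holds.
P(P|do(E)) = Σ_{W,X} P(P|E,W,X)·P(W,X).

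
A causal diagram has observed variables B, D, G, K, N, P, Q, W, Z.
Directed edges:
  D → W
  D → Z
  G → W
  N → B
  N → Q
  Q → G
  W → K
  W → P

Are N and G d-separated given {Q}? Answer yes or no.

Bayes-Ball from N | {Q} reaches {B}.
G ∉ reach(N|{Q}) ⇒ N ⊥ G | {Q}.

Yes — N ⊥ G | {Q}.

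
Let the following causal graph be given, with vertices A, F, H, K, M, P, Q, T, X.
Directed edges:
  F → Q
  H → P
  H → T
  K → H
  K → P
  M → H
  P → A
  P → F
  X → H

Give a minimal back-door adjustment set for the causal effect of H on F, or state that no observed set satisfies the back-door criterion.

desc(H)\{H}={A,F,P,Q,T}; candidates ⊆ {K,M,X}.
size 0: {}; under {} H still reaches {A,F,K,M,P,Q,X} ∋ F.
{K}: H⊥F given {K} in G with H→· removed — back-door holds.

H→F: minimal back-door set {K}.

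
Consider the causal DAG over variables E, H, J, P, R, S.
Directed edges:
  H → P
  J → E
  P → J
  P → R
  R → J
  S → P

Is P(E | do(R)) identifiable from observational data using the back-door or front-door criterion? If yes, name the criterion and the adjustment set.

desc(R)\{R}={E,J}; candidates ⊆ {H,P,S}.
size 0: {}; under {} R still reaches {E,H,J,P,S} ∋ E.
{P}: R⊥E given {P} in G with R→· removed — back-door holds.
P(E|do(R)) = Σ_{P} P(E|R,P)·P(P).

P(E|do(R)): backdoor, adjust for {P}.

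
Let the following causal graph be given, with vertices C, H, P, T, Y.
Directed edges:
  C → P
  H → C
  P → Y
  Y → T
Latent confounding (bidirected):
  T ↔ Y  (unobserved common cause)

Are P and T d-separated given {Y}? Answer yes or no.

Bayes-Ball from P | {Y} reaches {C,H,T}.
T ∈ reach(P|{Y}) ⇒ P ⊥̸ T | {Y}.

No — P and T are d-connected given {Y}.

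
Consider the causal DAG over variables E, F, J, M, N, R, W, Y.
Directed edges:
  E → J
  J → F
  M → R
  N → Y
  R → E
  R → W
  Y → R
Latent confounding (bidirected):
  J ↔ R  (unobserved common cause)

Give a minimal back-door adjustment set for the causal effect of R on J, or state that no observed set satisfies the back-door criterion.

R→J: no observed back-door set.

desc(R)\{R}={E,F,J,W}; candidates ⊆ {M,N,Y}.
R↔J: latent back-door arc(s) into R.
size 0: {}; under {} R still reaches {F,J,M,N,Y} ∋ J.
size 1: {M}, {N}, {Y}; under {M} R still reaches {F,J,N,Y} ∋ J.
size 2: {M,N}, {M,Y}, {N,Y}; under {M,N} R still reaches {F,J,Y} ∋ J.
R↔J cannot be blocked by any observed set — no back-door set.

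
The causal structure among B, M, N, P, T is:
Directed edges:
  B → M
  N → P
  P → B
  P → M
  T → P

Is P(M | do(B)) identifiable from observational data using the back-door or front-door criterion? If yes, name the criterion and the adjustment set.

P(M|do(B)): backdoor, adjust for {P}.

desc(B)\{B}={M}; candidates ⊆ {N,P,T}.
size 0: {}; under {} B still reaches {M,N,P,T} ∋ M.
{P}: B⊥M given {P} in G with B→· removed — back-door holds.
P(M|do(B)) = Σ_{P} P(M|B,P)·P(P).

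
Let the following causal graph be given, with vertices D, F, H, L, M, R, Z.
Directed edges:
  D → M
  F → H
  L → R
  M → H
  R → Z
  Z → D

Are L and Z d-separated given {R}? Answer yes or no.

Bayes-Ball from L | {R} reaches ∅.
Z ∉ reach(L|{R}) ⇒ L ⊥ Z | {R}.

Yes — L ⊥ Z | {R}.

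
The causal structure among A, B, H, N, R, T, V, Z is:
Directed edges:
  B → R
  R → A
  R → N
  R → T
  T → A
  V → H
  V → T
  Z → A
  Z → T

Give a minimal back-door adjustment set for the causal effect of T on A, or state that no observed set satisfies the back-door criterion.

desc(T)\{T}={A}; candidates ⊆ {B,H,N,R,V,Z}.
size 0: {}; under {} T still reaches {A,B,H,N,R,V,Z} ∋ A.
size 1: {B}, {H}, {N} …(+3); under {B} T still reaches {A,H,N,R,V,Z} ∋ A.
{R,Z}: T⊥A given {R,Z} in G with T→· removed — back-door holds.

T→A: minimal back-door set {R, Z}.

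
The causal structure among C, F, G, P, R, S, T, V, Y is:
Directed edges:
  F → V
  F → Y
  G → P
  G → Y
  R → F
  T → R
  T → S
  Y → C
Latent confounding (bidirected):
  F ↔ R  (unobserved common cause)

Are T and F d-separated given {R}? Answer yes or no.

No — T and F are d-connected given {R}.

Bayes-Ball from T | {R} reaches {C,F,S,V,Y}.
F ∈ reach(T|{R}) ⇒ T ⊥̸ F | {R}.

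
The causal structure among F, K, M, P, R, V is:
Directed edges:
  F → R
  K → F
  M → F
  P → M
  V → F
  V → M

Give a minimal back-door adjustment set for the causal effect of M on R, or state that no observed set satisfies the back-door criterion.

desc(M)\{M}={F,R}; candidates ⊆ {K,P,V}.
size 0: {}; under {} M still reaches {F,P,R,V} ∋ R.
{V}: M⊥R given {V} in G with M→· removed — back-door holds.

M→R: minimal back-door set {V}.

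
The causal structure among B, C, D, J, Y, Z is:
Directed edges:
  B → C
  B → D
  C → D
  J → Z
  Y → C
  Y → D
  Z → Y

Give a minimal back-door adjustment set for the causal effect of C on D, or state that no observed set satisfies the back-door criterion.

C→D: minimal back-door set {B, Y}.

desc(C)\{C}={D}; candidates ⊆ {B,J,Y,Z}.
size 0: {}; under {} C still reaches {B,D,J,Y,Z} ∋ D.
size 1: {B}, {J}, {Y} …(+1); under {B} C still reaches {D,J,Y,Z} ∋ D.
{B,Y}: C⊥D given {B,Y} in G with C→· removed — back-door holds.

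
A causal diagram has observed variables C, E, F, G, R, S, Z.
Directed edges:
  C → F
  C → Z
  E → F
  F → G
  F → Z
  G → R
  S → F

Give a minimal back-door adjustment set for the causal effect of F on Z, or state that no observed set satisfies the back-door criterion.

desc(F)\{F}={G,R,Z}; candidates ⊆ {C,E,S}.
size 0: {}; under {} F still reaches {C,E,S,Z} ∋ Z.
{C}: F⊥Z given {C} in G with F→· removed — back-door holds.

F→Z: minimal back-door set {C}.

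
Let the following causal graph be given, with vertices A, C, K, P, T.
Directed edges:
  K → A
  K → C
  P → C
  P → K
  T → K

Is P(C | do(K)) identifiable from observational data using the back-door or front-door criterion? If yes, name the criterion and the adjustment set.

desc(K)\{K}={A,C}; candidates ⊆ {P,T}.
size 0: {}; under {} K still reaches {C,P,T} ∋ C.
{P}: K⊥C given {P} in G with K→· removed — back-door holds.
P(C|do(K)) = Σ_{P} P(C|K,P)·P(P).

P(C|do(K)): backdoor, adjust for {P}.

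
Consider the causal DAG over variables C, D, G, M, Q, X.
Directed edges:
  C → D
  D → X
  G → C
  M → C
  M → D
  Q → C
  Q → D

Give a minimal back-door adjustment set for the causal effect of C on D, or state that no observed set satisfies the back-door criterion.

desc(C)\{C}={D,X}; candidates ⊆ {G,M,Q}.
size 0: {}; under {} C still reaches {D,G,M,Q,X} ∋ D.
size 1: {G}, {M}, {Q}; under {G} C still reaches {D,M,Q,X} ∋ D.
{M,Q}: C⊥D given {M,Q} in G with C→· removed — back-door holds.

C→D: minimal back-door set {M, Q}.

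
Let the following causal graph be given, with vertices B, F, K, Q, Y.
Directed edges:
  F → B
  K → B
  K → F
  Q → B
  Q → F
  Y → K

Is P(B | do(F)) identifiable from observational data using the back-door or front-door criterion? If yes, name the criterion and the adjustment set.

desc(F)\{F}={B}; candidates ⊆ {K,Q,Y}.
size 0: {}; under {} F still reaches {B,K,Q,Y} ∋ B.
size 1: {K}, {Q}, {Y}; under {K} F still reaches {B,Q} ∋ B.
{K,Q}: F⊥B given {K,Q} in G with F→· removed — back-door holds.
P(B|do(F)) = Σ_{K,Q} P(B|F,K,Q)·P(K,Q).

P(B|do(F)): backdoor, adjust for {K, Q}.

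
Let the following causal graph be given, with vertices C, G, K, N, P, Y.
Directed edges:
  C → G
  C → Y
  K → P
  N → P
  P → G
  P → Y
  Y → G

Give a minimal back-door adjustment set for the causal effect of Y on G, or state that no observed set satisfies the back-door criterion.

desc(Y)\{Y}={G}; candidates ⊆ {C,K,N,P}.
size 0: {}; under {} Y still reaches {C,G,K,N,P} ∋ G.
size 1: {C}, {K}, {N} …(+1); under {C} Y still reaches {G,K,N,P} ∋ G.
{C,P}: Y⊥G given {C,P} in G with Y→· removed — back-door holds.

Y→G: minimal back-door set {C, P}.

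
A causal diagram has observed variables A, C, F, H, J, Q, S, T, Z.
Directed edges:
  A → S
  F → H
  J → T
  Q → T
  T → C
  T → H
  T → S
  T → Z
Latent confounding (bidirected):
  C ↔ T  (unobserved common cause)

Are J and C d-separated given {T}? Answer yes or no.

No — J and C are d-connected given {T}.

Bayes-Ball from J | {T} reaches {C,Q}.
C ∈ reach(J|{T}) ⇒ J ⊥̸ C | {T}.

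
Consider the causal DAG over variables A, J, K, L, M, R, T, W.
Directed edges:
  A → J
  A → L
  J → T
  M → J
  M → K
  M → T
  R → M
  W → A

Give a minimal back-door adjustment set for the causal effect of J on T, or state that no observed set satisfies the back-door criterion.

J→T: minimal back-door set {M}.

desc(J)\{J}={T}; candidates ⊆ {A,K,L,M,R,W}.
size 0: {}; under {} J still reaches {A,K,L,M,R,T,W} ∋ T.
{M}: J⊥T given {M} in G with J→· removed — back-door holds.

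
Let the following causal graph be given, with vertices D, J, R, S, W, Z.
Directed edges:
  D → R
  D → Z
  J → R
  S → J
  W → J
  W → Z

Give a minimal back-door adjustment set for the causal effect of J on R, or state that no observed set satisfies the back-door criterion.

desc(J)\{J}={R}; candidates ⊆ {D,S,W,Z}.
∅: J⊥R given ∅ in G with J→· removed — back-door holds.

J→R: minimal back-door set ∅.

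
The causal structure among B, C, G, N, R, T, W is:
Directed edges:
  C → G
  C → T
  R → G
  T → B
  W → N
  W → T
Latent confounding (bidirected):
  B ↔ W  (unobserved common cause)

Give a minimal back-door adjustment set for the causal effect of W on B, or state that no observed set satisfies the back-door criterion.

desc(W)\{W}={B,N,T}; candidates ⊆ {C,G,R}.
W↔B: latent back-door arc(s) into W.
size 0: {}; under {} W still reaches {B} ∋ B.
size 1: {C}, {G}, {R}; under {C} W still reaches {B} ∋ B.
size 2: {C,G}, {C,R}, {G,R}; under {C,G} W still reaches {B} ∋ B.
W↔B cannot be blocked by any observed set — no back-door set.

W→B: no observed back-door set.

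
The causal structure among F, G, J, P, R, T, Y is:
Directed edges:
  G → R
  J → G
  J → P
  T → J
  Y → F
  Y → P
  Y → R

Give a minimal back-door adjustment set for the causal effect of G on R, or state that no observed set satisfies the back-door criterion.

desc(G)\{G}={R}; candidates ⊆ {F,J,P,T,Y}.
∅: G⊥R given ∅ in G with G→· removed — back-door holds.

G→R: minimal back-door set ∅.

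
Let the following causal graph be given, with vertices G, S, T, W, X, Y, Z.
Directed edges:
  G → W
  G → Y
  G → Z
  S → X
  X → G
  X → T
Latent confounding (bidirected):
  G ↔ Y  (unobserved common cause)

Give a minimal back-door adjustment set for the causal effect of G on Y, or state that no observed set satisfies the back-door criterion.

desc(G)\{G}={W,Y,Z}; candidates ⊆ {S,T,X}.
G↔Y: latent back-door arc(s) into G.
size 0: {}; under {} G still reaches {S,T,X,Y} ∋ Y.
size 1: {S}, {T}, {X}; under {S} G still reaches {T,X,Y} ∋ Y.
size 2: {S,T}, {S,X}, {T,X}; under {S,T} G still reaches {X,Y} ∋ Y.
G↔Y cannot be blocked by any observed set — no back-door set.

G→Y: no observed back-door set.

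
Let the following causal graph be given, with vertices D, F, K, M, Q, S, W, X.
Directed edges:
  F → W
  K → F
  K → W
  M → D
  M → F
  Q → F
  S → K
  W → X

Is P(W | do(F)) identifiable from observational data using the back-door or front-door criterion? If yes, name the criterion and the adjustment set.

desc(F)\{F}={W,X}; candidates ⊆ {D,K,M,Q,S}.
size 0: {}; under {} F still reaches {D,K,M,Q,S,W,X} ∋ W.
{K}: F⊥W given {K} in G with F→· removed — back-door holds.
P(W|do(F)) = Σ_{K} P(W|F,K)·P(K).

P(W|do(F)): backdoor, adjust for {K}.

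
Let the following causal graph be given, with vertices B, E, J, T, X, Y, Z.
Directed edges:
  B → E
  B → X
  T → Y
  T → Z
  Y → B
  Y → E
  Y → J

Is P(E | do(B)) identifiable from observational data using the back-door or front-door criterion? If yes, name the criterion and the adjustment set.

desc(B)\{B}={E,X}; candidates ⊆ {J,T,Y,Z}.
size 0: {}; under {} B still reaches {E,J,T,Y,Z} ∋ E.
{Y}: B⊥E given {Y} in G with B→· removed — back-door holds.
P(E|do(B)) = Σ_{Y} P(E|B,Y)·P(Y).

P(E|do(B)): backdoor, adjust for {Y}.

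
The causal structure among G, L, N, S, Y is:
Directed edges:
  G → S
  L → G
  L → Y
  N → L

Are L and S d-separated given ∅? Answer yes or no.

Bayes-Ball from L | ∅ reaches {G,N,S,Y}.
S ∈ reach(L|∅) ⇒ L ⊥̸ S | ∅.

No — L and S are d-connected given ∅.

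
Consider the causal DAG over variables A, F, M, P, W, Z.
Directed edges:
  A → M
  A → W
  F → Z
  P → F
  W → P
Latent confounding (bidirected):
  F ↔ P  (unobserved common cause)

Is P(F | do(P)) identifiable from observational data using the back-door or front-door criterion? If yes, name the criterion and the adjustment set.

desc(P)\{P}={F,Z}; candidates ⊆ {A,M,W}.
P↔F: latent back-door arc(s) into P.
size 0: {}; under {} P still reaches {A,F,M,W,Z} ∋ F.
size 1: {A}, {M}, {W}; under {A} P still reaches {F,W,Z} ∋ F.
size 2: {A,M}, {A,W}, {M,W}; under {A,M} P still reaches {F,W,Z} ∋ F.
P↔F cannot be blocked by any observed set — no back-door set.
No mediator lies on a directed P→…→F path.
Neither criterion identifies P(F|do(P)) in this graph.

P(F|do(P)): not identifiable (no BD/FD set).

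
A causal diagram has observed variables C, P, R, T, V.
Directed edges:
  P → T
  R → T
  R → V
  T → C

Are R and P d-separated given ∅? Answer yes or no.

Bayes-Ball from R | ∅ reaches {C,T,V}.
P ∉ reach(R|∅) ⇒ R ⊥ P | ∅.

Yes — R ⊥ P | ∅.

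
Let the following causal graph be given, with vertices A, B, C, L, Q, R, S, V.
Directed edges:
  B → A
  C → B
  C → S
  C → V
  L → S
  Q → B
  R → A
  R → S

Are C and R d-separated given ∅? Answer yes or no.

Bayes-Ball from C | ∅ reaches {A,B,S,V}.
R ∉ reach(C|∅) ⇒ C ⊥ R | ∅.

Yes — C ⊥ R | ∅.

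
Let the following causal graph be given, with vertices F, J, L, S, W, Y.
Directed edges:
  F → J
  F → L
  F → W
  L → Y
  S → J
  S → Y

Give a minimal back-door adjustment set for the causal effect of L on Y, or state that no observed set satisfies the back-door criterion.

desc(L)\{L}={Y}; candidates ⊆ {F,J,S,W}.
∅: L⊥Y given ∅ in G with L→· removed — back-door holds.

L→Y: minimal back-door set ∅.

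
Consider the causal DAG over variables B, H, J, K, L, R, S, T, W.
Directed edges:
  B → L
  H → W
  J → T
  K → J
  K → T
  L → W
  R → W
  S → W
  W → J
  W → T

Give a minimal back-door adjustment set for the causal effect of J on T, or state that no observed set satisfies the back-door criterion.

J→T: minimal back-door set {K, W}.

desc(J)\{J}={T}; candidates ⊆ {B,H,K,L,R,S,W}.
size 0: {}; under {} J still reaches {B,H,K,L,R,S,T,W} ∋ T.
size 1: {B}, {H}, {K} …(+4); under {B} J still reaches {H,K,L,R,S,T,W} ∋ T.
{K,W}: J⊥T given {K,W} in G with J→· removed — back-door holds.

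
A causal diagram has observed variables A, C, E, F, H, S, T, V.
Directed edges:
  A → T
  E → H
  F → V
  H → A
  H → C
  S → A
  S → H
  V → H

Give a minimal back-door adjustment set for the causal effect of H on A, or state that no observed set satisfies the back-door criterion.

H→A: minimal back-door set {S}.

desc(H)\{H}={A,C,T}; candidates ⊆ {E,F,S,V}.
size 0: {}; under {} H still reaches {A,E,F,S,T,V} ∋ A.
{S}: H⊥A given {S} in G with H→· removed — back-door holds.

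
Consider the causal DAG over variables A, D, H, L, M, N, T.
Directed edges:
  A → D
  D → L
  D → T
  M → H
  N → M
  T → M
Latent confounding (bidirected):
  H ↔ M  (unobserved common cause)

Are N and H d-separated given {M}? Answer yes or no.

Bayes-Ball from N | {M} reaches {A,D,H,L,T}.
H ∈ reach(N|{M}) ⇒ N ⊥̸ H | {M}.

No — N and H are d-connected given {M}.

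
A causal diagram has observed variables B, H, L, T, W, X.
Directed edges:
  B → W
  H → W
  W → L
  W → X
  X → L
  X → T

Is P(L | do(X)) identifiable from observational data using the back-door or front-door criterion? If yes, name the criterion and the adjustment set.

desc(X)\{X}={L,T}; candidates ⊆ {B,H,W}.
size 0: {}; under {} X still reaches {B,H,L,W} ∋ L.
{W}: X⊥L given {W} in G with X→· removed — back-door holds.
P(L|do(X)) = Σ_{W} P(L|X,W)·P(W).

P(L|do(X)): backdoor, adjust for {W}.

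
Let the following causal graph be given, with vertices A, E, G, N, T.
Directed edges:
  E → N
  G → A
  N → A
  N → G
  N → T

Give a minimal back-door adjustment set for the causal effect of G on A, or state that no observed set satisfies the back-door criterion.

G→A: minimal back-door set {N}.

desc(G)\{G}={A}; candidates ⊆ {E,N,T}.
size 0: {}; under {} G still reaches {A,E,N,T} ∋ A.
{N}: G⊥A given {N} in G with G→· removed — back-door holds.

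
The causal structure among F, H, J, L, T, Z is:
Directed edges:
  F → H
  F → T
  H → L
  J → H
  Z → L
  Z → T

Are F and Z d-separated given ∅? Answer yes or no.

Yes — F ⊥ Z | ∅.

Bayes-Ball from F | ∅ reaches {H,L,T}.
Z ∉ reach(F|∅) ⇒ F ⊥ Z | ∅.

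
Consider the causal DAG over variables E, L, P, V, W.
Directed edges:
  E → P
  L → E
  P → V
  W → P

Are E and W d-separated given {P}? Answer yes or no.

Bayes-Ball from E | {P} reaches {L,W}.
W ∈ reach(E|{P}) ⇒ E ⊥̸ W | {P}.

No — E and W are d-connected given {P}.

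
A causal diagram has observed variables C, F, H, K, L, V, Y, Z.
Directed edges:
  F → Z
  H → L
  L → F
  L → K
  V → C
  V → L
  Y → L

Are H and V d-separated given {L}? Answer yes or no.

Bayes-Ball from H | {L} reaches {C,V,Y}.
V ∈ reach(H|{L}) ⇒ H ⊥̸ V | {L}.

No — H and V are d-connected given {L}.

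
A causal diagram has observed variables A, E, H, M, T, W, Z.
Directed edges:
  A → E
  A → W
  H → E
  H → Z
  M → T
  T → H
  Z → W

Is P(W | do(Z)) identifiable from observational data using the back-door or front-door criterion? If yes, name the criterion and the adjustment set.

desc(Z)\{Z}={W}; candidates ⊆ {A,E,H,M,T}.
∅: Z⊥W given ∅ in G with Z→· removed — back-door holds.
P(W|do(Z)) = P(W|Z) — no adjustment needed.

P(W|do(Z)): backdoor, adjust for ∅.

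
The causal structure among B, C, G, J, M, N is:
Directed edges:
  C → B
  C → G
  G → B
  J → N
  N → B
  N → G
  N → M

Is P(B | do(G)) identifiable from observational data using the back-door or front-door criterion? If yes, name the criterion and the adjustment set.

P(B|do(G)): backdoor, adjust for {C, N}.

desc(G)\{G}={B}; candidates ⊆ {C,J,M,N}.
size 0: {}; under {} G still reaches {B,C,J,M,N} ∋ B.
size 1: {C}, {J}, {M} …(+1); under {C} G still reaches {B,J,M,N} ∋ B.
{C,N}: G⊥B given {C,N} in G with G→· removed — back-door holds.
P(B|do(G)) = Σ_{C,N} P(B|G,C,N)·P(C,N).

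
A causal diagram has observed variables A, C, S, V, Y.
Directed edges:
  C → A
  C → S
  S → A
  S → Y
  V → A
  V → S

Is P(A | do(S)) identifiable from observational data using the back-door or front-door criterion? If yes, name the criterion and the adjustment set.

desc(S)\{S}={A,Y}; candidates ⊆ {C,V}.
size 0: {}; under {} S still reaches {A,C,V} ∋ A.
size 1: {C}, {V}; under {C} S still reaches {A,V} ∋ A.
{C,V}: S⊥A given {C,V} in G with S→· removed — back-door holds.
P(A|do(S)) = Σ_{C,V} P(A|S,C,V)·P(C,V).

P(A|do(S)): backdoor, adjust for {C, V}.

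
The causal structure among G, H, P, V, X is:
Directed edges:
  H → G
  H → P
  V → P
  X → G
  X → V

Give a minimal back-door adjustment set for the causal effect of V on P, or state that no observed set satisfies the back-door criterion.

desc(V)\{V}={P}; candidates ⊆ {G,H,X}.
∅: V⊥P given ∅ in G with V→· removed — back-door holds.

V→P: minimal back-door set ∅.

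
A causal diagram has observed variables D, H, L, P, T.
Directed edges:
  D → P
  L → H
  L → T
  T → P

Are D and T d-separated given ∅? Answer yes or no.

Yes — D ⊥ T | ∅.

Bayes-Ball from D | ∅ reaches {P}.
T ∉ reach(D|∅) ⇒ D ⊥ T | ∅.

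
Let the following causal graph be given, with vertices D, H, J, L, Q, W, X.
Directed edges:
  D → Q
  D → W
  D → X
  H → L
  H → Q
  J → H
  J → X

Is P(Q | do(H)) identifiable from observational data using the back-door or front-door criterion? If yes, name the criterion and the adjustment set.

P(Q|do(H)): backdoor, adjust for ∅.

desc(H)\{H}={L,Q}; candidates ⊆ {D,J,W,X}.
∅: H⊥Q given ∅ in G with H→· removed — back-door holds.
P(Q|do(H)) = P(Q|H) — no adjustment needed.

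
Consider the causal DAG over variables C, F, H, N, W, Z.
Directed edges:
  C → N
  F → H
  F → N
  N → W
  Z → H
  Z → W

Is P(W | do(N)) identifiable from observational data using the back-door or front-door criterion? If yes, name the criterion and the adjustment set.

desc(N)\{N}={W}; candidates ⊆ {C,F,H,Z}.
∅: N⊥W given ∅ in G with N→· removed — back-door holds.
P(W|do(N)) = P(W|N) — no adjustment needed.

P(W|do(N)): backdoor, adjust for ∅.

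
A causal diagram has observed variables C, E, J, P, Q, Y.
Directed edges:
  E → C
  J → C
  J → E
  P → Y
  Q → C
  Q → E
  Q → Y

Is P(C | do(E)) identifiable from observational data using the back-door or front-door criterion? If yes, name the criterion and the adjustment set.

desc(E)\{E}={C}; candidates ⊆ {J,P,Q,Y}.
size 0: {}; under {} E still reaches {C,J,Q,Y} ∋ C.
size 1: {J}, {P}, {Q} …(+1); under {J} E still reaches {C,Q,Y} ∋ C.
{J,Q}: E⊥C given {J,Q} in G with E→· removed — back-door holds.
P(C|do(E)) = Σ_{J,Q} P(C|E,J,Q)·P(J,Q).

P(C|do(E)): backdoor, adjust for {J, Q}.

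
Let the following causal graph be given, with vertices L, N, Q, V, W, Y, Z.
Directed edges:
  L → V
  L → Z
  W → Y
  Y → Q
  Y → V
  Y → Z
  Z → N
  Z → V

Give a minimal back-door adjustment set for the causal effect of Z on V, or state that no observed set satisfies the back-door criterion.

Z→V: minimal back-door set {L, Y}.

desc(Z)\{Z}={N,V}; candidates ⊆ {L,Q,W,Y}.
size 0: {}; under {} Z still reaches {L,Q,V,W,Y} ∋ V.
size 1: {L}, {Q}, {W} …(+1); under {L} Z still reaches {Q,V,W,Y} ∋ V.
{L,Y}: Z⊥V given {L,Y} in G with Z→· removed — back-door holds.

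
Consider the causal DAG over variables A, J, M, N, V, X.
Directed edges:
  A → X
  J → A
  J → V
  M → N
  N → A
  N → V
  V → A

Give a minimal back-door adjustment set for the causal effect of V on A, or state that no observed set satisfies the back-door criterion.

desc(V)\{V}={A,X}; candidates ⊆ {J,M,N}.
size 0: {}; under {} V still reaches {A,J,M,N,X} ∋ A.
size 1: {J}, {M}, {N}; under {J} V still reaches {A,M,N,X} ∋ A.
{J,N}: V⊥A given {J,N} in G with V→· removed — back-door holds.

V→A: minimal back-door set {J, N}.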